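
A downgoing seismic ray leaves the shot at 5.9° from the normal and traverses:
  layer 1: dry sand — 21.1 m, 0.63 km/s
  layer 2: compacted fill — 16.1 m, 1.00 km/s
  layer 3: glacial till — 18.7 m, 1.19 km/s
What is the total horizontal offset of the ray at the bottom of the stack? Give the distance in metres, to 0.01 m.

8.54 m

Ray parameter p = sin 5.9° / 0.63 km/s = 1.6316e-01 s/km.
Layer 1: θ = 5.90°; offset = 21.1·tan 5.90° = 2.1805 m.
Layer 2: sin θ = p·1.00 = 0.1632 → θ = 9.39°; offset = 16.1·tan 9.39° = 2.6626 m.
Layer 3: sin θ = p·1.19 = 0.1942 → θ = 11.20°; offset = 18.7·tan 11.20° = 3.7013 m.
Σ offsets = 8.5444 m.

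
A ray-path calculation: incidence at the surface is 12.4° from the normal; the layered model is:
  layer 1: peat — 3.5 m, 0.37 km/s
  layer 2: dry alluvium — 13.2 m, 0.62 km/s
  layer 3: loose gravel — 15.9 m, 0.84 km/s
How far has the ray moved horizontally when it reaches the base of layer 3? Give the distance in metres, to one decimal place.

Ray parameter p = sin 12.4° / 0.37 km/s = 5.8037e-01 s/km.
Layer 1: θ = 12.40°; offset = 3.5·tan 12.40° = 0.770 m.
Layer 2: sin θ = p·0.62 = 0.3598 → θ = 21.09°; offset = 13.2·tan 21.09° = 5.091 m.
Layer 3: sin θ = p·0.84 = 0.4875 → θ = 29.18°; offset = 15.9·tan 29.18° = 8.878 m.
Total horizontal offset = 14.738 m.

14.7 m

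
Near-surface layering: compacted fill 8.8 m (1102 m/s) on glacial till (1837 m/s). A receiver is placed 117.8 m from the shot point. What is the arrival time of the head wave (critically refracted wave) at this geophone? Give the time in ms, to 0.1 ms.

t = x/V₂ + 2h·√(V₂²−V₁²)/(V₁V₂).
√(V₂²−V₁²) = √(1837²−1102²) = 1469.7 m/s; delay term = 2·8.8·1469.7/(1102·1837) = 0.01278 s.
t = 117.8/1837 + 0.01278 = 0.07690 s.

76.9 ms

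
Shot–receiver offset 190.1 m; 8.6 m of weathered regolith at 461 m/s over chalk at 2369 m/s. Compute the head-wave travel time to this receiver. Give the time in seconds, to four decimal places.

t = x/V₂ + 2h·√(V₂²−V₁²)/(V₁V₂).
√(V₂²−V₁²) = √(2369²−461²) = 2323.7 m/s; delay term = 2·8.6·2323.7/(461·2369) = 0.03660 s.
t = 190.1/2369 + 0.03660 = 0.11684 s.

0.1168 s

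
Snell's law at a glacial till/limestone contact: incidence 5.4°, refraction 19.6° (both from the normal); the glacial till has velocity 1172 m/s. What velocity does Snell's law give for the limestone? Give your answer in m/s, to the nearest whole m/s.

Snell's law: sin 5.4°/V₁ = sin 19.6°/V₂.
V₂ = V₁·sin 19.6°/sin 5.4° = 1172 × 3.5645 = 4177.62 m/s.

4178 m/s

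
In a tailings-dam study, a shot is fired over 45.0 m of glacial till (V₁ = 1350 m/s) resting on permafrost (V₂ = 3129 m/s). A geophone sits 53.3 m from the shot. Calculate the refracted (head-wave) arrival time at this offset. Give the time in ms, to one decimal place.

77.2 ms

t = x/V₂ + 2h·√(V₂²−V₁²)/(V₁V₂).
√(V₂²−V₁²) = √(3129²−1350²) = 2822.8 m/s; delay term = 2·45.0·2822.8/(1350·3129) = 0.06014 s.
t = 53.3/3129 + 0.06014 = 0.07718 s.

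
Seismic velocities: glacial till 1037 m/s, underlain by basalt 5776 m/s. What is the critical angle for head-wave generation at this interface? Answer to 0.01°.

10.34°

Critical incidence: sin θ_c = V₁/V₂ = 1037/5776 = 0.1795.
θ_c = arcsin 0.1795 = 10.34°.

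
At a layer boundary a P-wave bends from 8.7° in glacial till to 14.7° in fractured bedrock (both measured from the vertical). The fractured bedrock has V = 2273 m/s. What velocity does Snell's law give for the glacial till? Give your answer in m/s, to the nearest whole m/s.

Snell's law: sin 8.7°/V₁ = sin 14.7°/V₂.
V₁ = V₂·sin 8.7°/sin 14.7° = 2273 × 0.5961 = 1354.90 m/s.

1355 m/s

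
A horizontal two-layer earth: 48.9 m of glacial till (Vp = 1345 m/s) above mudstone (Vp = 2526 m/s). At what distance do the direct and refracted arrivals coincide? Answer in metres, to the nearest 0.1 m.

θ_c = arcsin(1345/2526) = 32.17°, so cos θ_c = 0.8465 and tᵢ = 2h cos θ_c/V₁ = 0.0615 s.
At crossover x/V₁ = x/V₂ + tᵢ ⇒ x = tᵢ/(1/V₁ − 1/V₂) = 0.06155/(7.4349e-04 − 3.9588e-04) = 177.06 m.

177.1 m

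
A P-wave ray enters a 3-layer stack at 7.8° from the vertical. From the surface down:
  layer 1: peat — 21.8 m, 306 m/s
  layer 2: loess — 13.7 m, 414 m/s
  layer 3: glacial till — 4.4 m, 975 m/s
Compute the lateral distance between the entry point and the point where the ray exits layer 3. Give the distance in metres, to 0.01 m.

7.66 m

Apply Snell's law at each interface; in layer i the horizontal offset is hᵢ·tan θᵢ.
Layer 1: θ = 7.80°; offset = 21.8·tan 7.80° = 2.9862 m.
Layer 2: sin θ = 414·sin 7.8°/306 = 0.1836, θ = 10.58°; offset = 13.7·tan 10.58° = 2.5590 m.
Layer 3: sin θ = 975·sin 7.8°/306 = 0.4324, θ = 25.62°; offset = 4.4·tan 25.62° = 2.1102 m.
Total horizontal offset = 7.6554 m.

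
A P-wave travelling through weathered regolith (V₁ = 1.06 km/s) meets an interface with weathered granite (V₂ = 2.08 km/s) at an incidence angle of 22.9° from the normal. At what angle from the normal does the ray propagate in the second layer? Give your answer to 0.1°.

sin θ₁/V₁ = sin θ₂/V₂ ⇒ sin θ₂ = 2.08·sin 22.9°/1.06 = 2.08·0.3891/1.06 = 0.7636.
θ₂ = sin⁻¹(0.7636) = 49.78° (from vertical).

49.8°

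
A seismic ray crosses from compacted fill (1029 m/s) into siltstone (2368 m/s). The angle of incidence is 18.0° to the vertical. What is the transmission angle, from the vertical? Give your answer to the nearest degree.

Snell's law: sin θ₂ = (V₂/V₁)·sin θ₁ = (2368/1029)·sin 18.0° = 0.7111.
θ₂ = sin⁻¹(0.7111) = 45.33° (from vertical).

45°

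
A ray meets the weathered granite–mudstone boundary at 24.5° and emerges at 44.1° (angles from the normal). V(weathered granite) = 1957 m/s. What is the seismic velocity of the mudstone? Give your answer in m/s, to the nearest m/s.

Snell's law: sin 24.5°/V₁ = sin 44.1°/V₂.
V₂ = V₁·sin 44.1°/sin 24.5° = 1957 × 1.6781 = 3284.12 m/s.

3284 m/s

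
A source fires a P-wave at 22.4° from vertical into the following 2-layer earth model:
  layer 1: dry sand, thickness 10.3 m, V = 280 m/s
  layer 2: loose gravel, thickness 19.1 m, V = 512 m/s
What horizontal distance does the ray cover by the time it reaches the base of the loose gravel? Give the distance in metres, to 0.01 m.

22.80 m

Ray parameter p = sin 22.4° / 280 m/s = 1.3610e-03 s/m.
Layer 1: θ = 22.40°; offset = 10.3·tan 22.40° = 4.2454 m.
Layer 2: sin θ = p·512 = 0.6968 → θ = 44.17°; offset = 19.1·tan 44.17° = 18.5558 m.
Σ offsets = 22.8011 m.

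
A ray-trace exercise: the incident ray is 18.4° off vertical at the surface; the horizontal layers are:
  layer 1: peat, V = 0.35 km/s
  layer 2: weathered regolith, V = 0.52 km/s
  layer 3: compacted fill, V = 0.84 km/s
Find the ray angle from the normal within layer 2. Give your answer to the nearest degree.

Snell's law across each interface conserves sin θ / V, so sin θ_2 = V_2·sin θ₁/V₁.
sin θ_2 = 0.52 × sin 18.4° / 0.35 = 0.4690.
θ_2 = arcsin 0.4690 = 27.97°.

28°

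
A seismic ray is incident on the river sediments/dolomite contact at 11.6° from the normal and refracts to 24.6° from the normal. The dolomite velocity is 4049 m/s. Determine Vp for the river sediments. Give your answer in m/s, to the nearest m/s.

sin 11.6° = 0.2011; sin 24.6° = 0.4163.
V₁ = V₂·(sin θ₁/sin θ₂) = 4049·(0.2011/0.4163) = 1955.81 m/s.

1956 m/s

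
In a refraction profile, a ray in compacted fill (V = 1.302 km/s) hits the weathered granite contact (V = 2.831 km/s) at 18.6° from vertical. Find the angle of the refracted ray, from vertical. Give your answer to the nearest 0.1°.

43.9°

Snell's law: sin θ₂ = (V₂/V₁)·sin θ₁ = (2.831/1.302)·sin 18.6° = 0.6935.
θ₂ = sin⁻¹(0.6935) = 43.91° (from vertical).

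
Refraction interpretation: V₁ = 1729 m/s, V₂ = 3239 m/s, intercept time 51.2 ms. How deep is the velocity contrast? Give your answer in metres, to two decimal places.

52.34 m

θ_c = arcsin(1729/3239) = 32.26°; cos θ_c = 0.8456.
tᵢ = 2h cos θ_c/V₁ ⇒ h = tᵢ·V₁/(2 cos θ_c) = 0.0512·1729/(2·0.8456) = 52.34 m.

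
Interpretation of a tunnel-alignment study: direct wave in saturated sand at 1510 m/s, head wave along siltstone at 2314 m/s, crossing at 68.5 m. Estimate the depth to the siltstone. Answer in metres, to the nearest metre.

x_cross = 2h·√((V₂+V₁)/(V₂−V₁)) → h = x_cross / (2·√((V₂+V₁)/(V₂−V₁))).
√((V₂+V₁)/(V₂−V₁)) = √((2314+1510)/(2314−1510)) = 2.1809.
h = 68.5 / (2·2.1809) = 15.70 m.

16 m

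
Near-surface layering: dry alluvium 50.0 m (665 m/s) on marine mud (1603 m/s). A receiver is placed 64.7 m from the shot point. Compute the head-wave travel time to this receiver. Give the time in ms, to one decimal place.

177.2 ms

t = x/V₂ + 2h·√(V₂²−V₁²)/(V₁V₂).
√(V₂²−V₁²) = √(1603²−665²) = 1458.6 m/s; delay term = 2·50.0·1458.6/(665·1603) = 0.13683 s.
t = 64.7/1603 + 0.13683 = 0.17719 s.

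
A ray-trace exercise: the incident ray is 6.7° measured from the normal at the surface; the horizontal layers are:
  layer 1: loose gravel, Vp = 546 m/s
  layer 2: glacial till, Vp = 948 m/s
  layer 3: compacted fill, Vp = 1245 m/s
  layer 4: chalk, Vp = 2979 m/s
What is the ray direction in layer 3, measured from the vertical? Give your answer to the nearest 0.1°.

Ray parameter p = sin 6.7° / 546 = 2.1368e-04 s/m.
sin θ_3 = p·V_3 = 2.1368e-04 × 1245 = 0.2660.
θ_3 = arcsin 0.2660 = 15.43°.

15.4°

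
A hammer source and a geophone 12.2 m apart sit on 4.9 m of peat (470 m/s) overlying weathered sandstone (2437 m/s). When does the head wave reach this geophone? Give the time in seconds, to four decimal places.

0.0255 s

t = x/V₂ + 2h·√(V₂²−V₁²)/(V₁V₂).
√(V₂²−V₁²) = √(2437²−470²) = 2391.2 m/s; delay term = 2·4.9·2391.2/(470·2437) = 0.02046 s.
t = 12.2/2437 + 0.02046 = 0.02547 s.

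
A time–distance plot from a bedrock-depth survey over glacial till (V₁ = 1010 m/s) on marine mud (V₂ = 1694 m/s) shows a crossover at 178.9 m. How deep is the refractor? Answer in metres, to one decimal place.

45.0 m

x_cross = 2h·√((V₂+V₁)/(V₂−V₁)) → h = x_cross / (2·√((V₂+V₁)/(V₂−V₁))).
√((V₂+V₁)/(V₂−V₁)) = √((1694+1010)/(1694−1010)) = 1.9883.
h = 178.9 / (2·1.9883) = 44.99 m.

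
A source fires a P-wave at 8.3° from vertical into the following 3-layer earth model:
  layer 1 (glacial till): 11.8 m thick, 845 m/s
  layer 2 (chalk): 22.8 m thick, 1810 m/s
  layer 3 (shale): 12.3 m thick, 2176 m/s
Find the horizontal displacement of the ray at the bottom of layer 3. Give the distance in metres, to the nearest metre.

Apply Snell's law at each interface; in layer i the horizontal offset is hᵢ·tan θᵢ.
Layer 1: θ = 8.30°; offset = 11.8·tan 8.30° = 1.721 m.
Layer 2: sin θ = 1810·sin 8.3°/845 = 0.3092, θ = 18.01°; offset = 22.8·tan 18.01° = 7.413 m.
Layer 3: sin θ = 2176·sin 8.3°/845 = 0.3717, θ = 21.82°; offset = 12.3·tan 21.82° = 4.925 m.
Summing the layer offsets gives 14.060 m.

14 m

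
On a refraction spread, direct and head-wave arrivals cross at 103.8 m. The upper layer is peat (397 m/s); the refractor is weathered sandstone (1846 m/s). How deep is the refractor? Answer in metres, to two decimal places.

h = (x_cross/2)·√((V₂−V₁)/(V₂+V₁)).
(V₂−V₁)/(V₂+V₁) = (1846−397)/(1846+397) = 0.6460; √ = 0.8037.
h = (103.8/2)·0.8037 = 41.71 m.

41.71 m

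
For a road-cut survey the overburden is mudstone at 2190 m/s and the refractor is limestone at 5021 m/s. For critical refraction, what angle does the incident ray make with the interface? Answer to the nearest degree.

64°

At critical incidence the refracted ray runs along the interface (θ₂ = 90°), so sin θ_c = V₁/V₂.
θ_c = arcsin(2190/5021) = arcsin 0.4362 = 25.86°.
Measured from the interface: 90° − 25.86° = 64.14°.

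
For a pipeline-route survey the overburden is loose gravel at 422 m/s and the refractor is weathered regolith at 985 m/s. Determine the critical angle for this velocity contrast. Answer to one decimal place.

At critical incidence the refracted ray runs along the interface (θ₂ = 90°), so sin θ_c = V₁/V₂.
θ_c = arcsin(422/985) = arcsin 0.4284 = 25.37°.

25.4°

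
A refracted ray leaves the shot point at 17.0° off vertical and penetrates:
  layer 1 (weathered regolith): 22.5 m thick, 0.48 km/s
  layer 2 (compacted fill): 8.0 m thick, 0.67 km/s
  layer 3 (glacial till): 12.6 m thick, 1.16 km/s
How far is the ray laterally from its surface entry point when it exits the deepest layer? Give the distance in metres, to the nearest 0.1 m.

Ray parameter p = sin 17.0° / 0.48 km/s = 6.0911e-01 s/km.
Layer 1: θ = 17.00°; offset = 22.5·tan 17.00° = 6.879 m.
Layer 2: sin θ = p·0.67 = 0.4081 → θ = 24.09°; offset = 8.0·tan 24.09° = 3.576 m.
Layer 3: sin θ = p·1.16 = 0.7066 → θ = 44.96°; offset = 12.6·tan 44.96° = 12.581 m.
Summing the layer offsets gives 23.036 m.

23.0 m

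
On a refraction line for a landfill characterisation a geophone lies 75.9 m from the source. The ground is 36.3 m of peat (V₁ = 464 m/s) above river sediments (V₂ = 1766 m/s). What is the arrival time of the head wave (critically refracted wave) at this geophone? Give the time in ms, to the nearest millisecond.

θ_c = arcsin(V₁/V₂) = arcsin(464/1766) = 15.23°, cos θ_c = 0.9649.
Intercept time tᵢ = 2h cos θ_c / V₁ = 2·36.3·0.9649/464 = 0.15097 s.
t = x/V₂ + tᵢ = 75.9/1766 + 0.15097 = 0.19395 s.

194 ms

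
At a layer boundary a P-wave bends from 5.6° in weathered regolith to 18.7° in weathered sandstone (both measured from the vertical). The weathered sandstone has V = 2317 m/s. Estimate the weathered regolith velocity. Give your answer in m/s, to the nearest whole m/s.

705 m/s

sin 5.6° = 0.0976; sin 18.7° = 0.3206.
V₁ = V₂·(sin θ₁/sin θ₂) = 2317·(0.0976/0.3206) = 705.21 m/s.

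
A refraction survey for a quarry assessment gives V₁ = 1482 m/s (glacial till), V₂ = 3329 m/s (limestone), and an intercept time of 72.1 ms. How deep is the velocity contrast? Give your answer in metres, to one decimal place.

59.7 m

h = tᵢ·V₁·V₂ / (2·√(V₂²−V₁²)).
√(V₂²−V₁²) = √(3329² − 1482²) = 2980.9 m/s.
h = 0.0721 s × 1482 × 3329 / (2 × 2980.9) = 59.66 m.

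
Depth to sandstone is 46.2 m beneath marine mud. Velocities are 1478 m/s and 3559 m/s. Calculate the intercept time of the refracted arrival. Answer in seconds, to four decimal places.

0.0569 s

tᵢ = 2h·√(V₂²−V₁²)/(V₁V₂).
√(V₂²−V₁²) = √(3559²−1478²) = 3237.6 m/s.
tᵢ = 2·46.2·3237.6/(1478·3559) = 0.05687 s.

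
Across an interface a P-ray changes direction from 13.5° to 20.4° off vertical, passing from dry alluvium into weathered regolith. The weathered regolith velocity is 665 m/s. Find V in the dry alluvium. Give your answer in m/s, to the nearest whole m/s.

445 m/s

Snell's law: sin 13.5°/V₁ = sin 20.4°/V₂.
V₁ = V₂·sin 13.5°/sin 20.4° = 665 × 0.6697 = 445.36 m/s.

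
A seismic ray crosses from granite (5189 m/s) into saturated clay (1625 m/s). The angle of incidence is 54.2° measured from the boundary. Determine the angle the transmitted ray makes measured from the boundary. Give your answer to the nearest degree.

Angle from the normal: 90° − 54.2° = 35.8°.
sin θ₁/V₁ = sin θ₂/V₂ ⇒ sin θ₂ = 1625·sin 35.8°/5189 = 1625·0.5850/5189 = 0.1832.
θ₂ = sin⁻¹(0.1832) = 10.56° (from vertical).
From the interface: 90° − 10.56° = 79.44°.

79°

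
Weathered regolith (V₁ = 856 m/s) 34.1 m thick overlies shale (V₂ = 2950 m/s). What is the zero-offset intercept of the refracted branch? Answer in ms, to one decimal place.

76.2 ms

tᵢ = 2h·√(V₂²−V₁²)/(V₁V₂).
√(V₂²−V₁²) = √(2950²−856²) = 2823.1 m/s.
tᵢ = 2·34.1·2823.1/(856·2950) = 0.07624 s.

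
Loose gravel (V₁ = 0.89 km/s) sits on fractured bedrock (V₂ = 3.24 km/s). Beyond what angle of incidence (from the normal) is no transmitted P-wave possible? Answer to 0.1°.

At critical incidence the refracted ray runs along the interface (θ₂ = 90°), so sin θ_c = V₁/V₂.
θ_c = arcsin(0.89/3.24) = arcsin 0.2747 = 15.94°.

15.9°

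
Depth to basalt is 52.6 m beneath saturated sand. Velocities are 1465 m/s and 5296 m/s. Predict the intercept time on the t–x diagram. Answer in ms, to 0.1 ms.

69.0 ms

tᵢ = 2h·√(V₂²−V₁²)/(V₁V₂).
√(V₂²−V₁²) = √(5296²−1465²) = 5089.3 m/s.
tᵢ = 2·52.6·5089.3/(1465·5296) = 0.06901 s.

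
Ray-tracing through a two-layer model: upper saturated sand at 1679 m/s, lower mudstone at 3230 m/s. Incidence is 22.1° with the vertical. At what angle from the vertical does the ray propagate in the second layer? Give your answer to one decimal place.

46.4°

Snell's law: sin θ₂ = (V₂/V₁)·sin θ₁ = (3230/1679)·sin 22.1° = 0.7238.
θ₂ = sin⁻¹(0.7238) = 46.37° (from vertical).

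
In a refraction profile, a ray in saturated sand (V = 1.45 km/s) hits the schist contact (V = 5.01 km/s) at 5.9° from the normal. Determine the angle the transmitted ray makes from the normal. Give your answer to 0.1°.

sin θ₁/V₁ = sin θ₂/V₂ ⇒ sin θ₂ = 5.01·sin 5.9°/1.45 = 5.01·0.1028/1.45 = 0.3552.
θ₂ = sin⁻¹(0.3552) = 20.80° (from vertical).

20.8°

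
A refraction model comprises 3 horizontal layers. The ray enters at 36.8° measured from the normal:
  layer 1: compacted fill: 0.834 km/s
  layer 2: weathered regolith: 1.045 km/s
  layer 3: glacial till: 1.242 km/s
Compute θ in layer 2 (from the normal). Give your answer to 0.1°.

Ray parameter p = sin 36.8° / 0.834 = 7.1825e-01 s/km.
sin θ_2 = p·V_2 = 7.1825e-01 × 1.045 = 0.7506.
θ_2 = 48.64° from the vertical.

48.6°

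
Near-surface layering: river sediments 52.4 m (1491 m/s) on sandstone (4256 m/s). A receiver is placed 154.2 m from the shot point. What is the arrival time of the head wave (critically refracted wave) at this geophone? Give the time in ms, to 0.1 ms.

102.1 ms

θ_c = arcsin(V₁/V₂) = arcsin(1491/4256) = 20.51°, cos θ_c = 0.9366.
Intercept time tᵢ = 2h cos θ_c / V₁ = 2·52.4·0.9366/1491 = 0.06583 s.
t = x/V₂ + tᵢ = 154.2/4256 + 0.06583 = 0.10207 s.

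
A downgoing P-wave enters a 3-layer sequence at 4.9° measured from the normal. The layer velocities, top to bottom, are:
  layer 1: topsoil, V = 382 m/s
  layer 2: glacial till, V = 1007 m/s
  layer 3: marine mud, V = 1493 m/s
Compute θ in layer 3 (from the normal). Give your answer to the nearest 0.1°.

19.5°

Ray parameter p = sin 4.9° / 382 = 2.2360e-04 s/m.
sin θ_3 = p·V_3 = 2.2360e-04 × 1493 = 0.3338.
θ_3 = arcsin 0.3338 = 19.50°.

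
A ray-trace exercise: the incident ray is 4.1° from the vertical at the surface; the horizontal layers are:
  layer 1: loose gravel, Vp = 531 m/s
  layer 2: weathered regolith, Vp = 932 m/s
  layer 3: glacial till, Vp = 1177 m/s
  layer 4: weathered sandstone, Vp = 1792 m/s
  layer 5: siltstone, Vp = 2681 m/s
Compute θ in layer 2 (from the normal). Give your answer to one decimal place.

7.2°

Ray parameter p = sin 4.1° / 531 = 1.3465e-04 s/m.
sin θ_2 = p·V_2 = 1.3465e-04 × 932 = 0.1255.
θ_2 = 7.21° from the vertical.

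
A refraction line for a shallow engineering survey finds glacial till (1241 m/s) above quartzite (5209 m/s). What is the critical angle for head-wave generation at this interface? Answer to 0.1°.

13.8°

Critical incidence: sin θ_c = V₁/V₂ = 1241/5209 = 0.2382.
θ_c = arcsin 0.2382 = 13.78°.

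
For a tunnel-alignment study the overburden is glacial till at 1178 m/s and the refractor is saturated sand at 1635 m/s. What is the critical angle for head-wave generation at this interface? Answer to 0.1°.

At critical incidence the refracted ray runs along the interface (θ₂ = 90°), so sin θ_c = V₁/V₂.
θ_c = arcsin(1178/1635) = arcsin 0.7205 = 46.09°.

46.1°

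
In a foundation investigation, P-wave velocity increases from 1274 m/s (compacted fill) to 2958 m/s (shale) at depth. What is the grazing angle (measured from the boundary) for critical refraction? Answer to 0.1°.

At critical incidence the refracted ray runs along the interface (θ₂ = 90°), so sin θ_c = V₁/V₂.
θ_c = arcsin(1274/2958) = arcsin 0.4307 = 25.51°.
Measured from the interface: 90° − 25.51° = 64.49°.

64.5°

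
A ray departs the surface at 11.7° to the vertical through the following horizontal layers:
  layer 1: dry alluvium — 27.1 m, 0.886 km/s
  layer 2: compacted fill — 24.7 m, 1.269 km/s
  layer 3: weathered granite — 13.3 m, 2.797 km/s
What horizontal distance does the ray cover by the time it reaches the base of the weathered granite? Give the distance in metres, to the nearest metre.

24 m

Apply Snell's law at each interface; in layer i the horizontal offset is hᵢ·tan θᵢ.
Layer 1: θ = 11.70°; offset = 27.1·tan 11.70° = 5.612 m.
Layer 2: sin θ = 1.269·sin 11.7°/0.886 = 0.2904, θ = 16.88°; offset = 24.7·tan 16.88° = 7.497 m.
Layer 3: sin θ = 2.797·sin 11.7°/0.886 = 0.6402, θ = 39.80°; offset = 13.3·tan 39.80° = 11.083 m.
Total horizontal offset = 24.193 m.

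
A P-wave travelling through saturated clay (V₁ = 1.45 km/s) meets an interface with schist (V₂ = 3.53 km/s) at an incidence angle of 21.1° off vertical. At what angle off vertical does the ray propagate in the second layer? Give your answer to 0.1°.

61.2°

Snell's law: sin θ₂ = (V₂/V₁)·sin θ₁ = (3.53/1.45)·sin 21.1° = 0.8764.
θ₂ = arcsin 0.8764 = 61.21° from the normal.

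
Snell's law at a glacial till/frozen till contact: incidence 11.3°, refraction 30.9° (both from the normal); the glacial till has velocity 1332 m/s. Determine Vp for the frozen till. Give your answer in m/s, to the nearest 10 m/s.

sin 11.3° = 0.1959; sin 30.9° = 0.5135.
V₂ = V₁·(sin θ₂/sin θ₁) = 1332·(0.5135/0.1959) = 3490.94 m/s.

3490 m/s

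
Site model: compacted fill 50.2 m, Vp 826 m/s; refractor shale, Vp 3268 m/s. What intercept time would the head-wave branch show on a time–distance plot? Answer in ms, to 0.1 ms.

θ_c = arcsin(V₁/V₂) = arcsin(826/3268) = 14.64°; cos θ_c = 0.9675.
tᵢ = 2h·cos θ_c / V₁ = 2·50.2·0.9675 / 826 = 0.11760 s.

117.6 ms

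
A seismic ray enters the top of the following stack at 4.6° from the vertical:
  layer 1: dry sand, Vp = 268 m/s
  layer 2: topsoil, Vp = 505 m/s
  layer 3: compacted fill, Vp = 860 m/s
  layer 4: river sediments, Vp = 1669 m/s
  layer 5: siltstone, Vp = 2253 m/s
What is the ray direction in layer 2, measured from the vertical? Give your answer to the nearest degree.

Ray parameter p = sin 4.6° / 268 = 2.9925e-04 s/m.
sin θ_2 = p·V_2 = 2.9925e-04 × 505 = 0.1511.
θ_2 = arcsin 0.1511 = 8.69°.

9°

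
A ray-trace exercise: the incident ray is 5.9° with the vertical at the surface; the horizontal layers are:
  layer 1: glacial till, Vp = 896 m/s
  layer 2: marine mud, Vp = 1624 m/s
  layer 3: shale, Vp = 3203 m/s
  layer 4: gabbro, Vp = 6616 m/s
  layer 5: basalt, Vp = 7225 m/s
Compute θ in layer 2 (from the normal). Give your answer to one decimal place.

10.7°

Ray parameter p = sin 5.9° / 896 = 1.1472e-04 s/m.
sin θ_2 = p·V_2 = 1.1472e-04 × 1624 = 0.1863.
θ_2 = 10.74° from the vertical.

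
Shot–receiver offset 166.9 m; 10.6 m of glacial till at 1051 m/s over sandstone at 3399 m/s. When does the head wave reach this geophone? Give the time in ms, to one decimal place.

θ_c = arcsin(V₁/V₂) = arcsin(1051/3399) = 18.01°, cos θ_c = 0.9510.
Intercept time tᵢ = 2h cos θ_c / V₁ = 2·10.6·0.9510/1051 = 0.01918 s.
t = x/V₂ + tᵢ = 166.9/3399 + 0.01918 = 0.06829 s.

68.3 ms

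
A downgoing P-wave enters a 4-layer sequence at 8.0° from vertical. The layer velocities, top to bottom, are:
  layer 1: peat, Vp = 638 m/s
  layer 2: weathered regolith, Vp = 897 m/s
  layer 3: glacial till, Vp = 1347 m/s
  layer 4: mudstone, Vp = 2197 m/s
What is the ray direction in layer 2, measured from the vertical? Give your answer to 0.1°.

Snell's law across each interface conserves sin θ / V, so sin θ_2 = V_2·sin θ₁/V₁.
sin θ_2 = 897 × sin 8.0° / 638 = 0.1957.
θ_2 = 11.28° from the vertical.

11.3°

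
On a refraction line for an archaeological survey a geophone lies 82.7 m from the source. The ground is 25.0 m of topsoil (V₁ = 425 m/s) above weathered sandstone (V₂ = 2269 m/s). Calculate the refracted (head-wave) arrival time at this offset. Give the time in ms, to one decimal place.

t = x/V₂ + 2h·√(V₂²−V₁²)/(V₁V₂).
√(V₂²−V₁²) = √(2269²−425²) = 2228.8 m/s; delay term = 2·25.0·2228.8/(425·2269) = 0.11556 s.
t = 82.7/2269 + 0.11556 = 0.15201 s.

152.0 ms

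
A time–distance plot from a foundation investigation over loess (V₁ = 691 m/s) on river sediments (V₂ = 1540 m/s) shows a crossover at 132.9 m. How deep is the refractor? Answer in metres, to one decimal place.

41.0 m

x_cross = 2h·√((V₂+V₁)/(V₂−V₁)) → h = x_cross / (2·√((V₂+V₁)/(V₂−V₁))).
√((V₂+V₁)/(V₂−V₁)) = √((1540+691)/(1540−691)) = 1.6210.
h = 132.9 / (2·1.6210) = 40.99 m.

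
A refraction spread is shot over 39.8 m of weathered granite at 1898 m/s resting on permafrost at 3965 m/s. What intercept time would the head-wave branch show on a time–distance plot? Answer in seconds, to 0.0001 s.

0.0368 s

tᵢ = 2h·√(V₂²−V₁²)/(V₁V₂).
√(V₂²−V₁²) = √(3965²−1898²) = 3481.2 m/s.
tᵢ = 2·39.8·3481.2/(1898·3965) = 0.03682 s.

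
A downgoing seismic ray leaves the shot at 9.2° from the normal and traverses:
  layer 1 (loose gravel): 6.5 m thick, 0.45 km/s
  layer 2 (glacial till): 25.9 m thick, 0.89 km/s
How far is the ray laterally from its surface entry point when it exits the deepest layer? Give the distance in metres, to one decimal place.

Apply Snell's law at each interface; in layer i the horizontal offset is hᵢ·tan θᵢ.
Layer 1: θ = 9.20°; offset = 6.5·tan 9.20° = 1.053 m.
Layer 2: sin θ = 0.89·sin 9.2°/0.45 = 0.3162, θ = 18.43°; offset = 25.9·tan 18.43° = 8.633 m.
Summing the layer offsets gives 9.686 m.

9.7 m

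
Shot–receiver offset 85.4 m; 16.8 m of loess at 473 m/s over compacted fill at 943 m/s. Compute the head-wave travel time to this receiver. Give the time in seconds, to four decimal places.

0.1520 s

t = x/V₂ + 2h·√(V₂²−V₁²)/(V₁V₂).
√(V₂²−V₁²) = √(943²−473²) = 815.8 m/s; delay term = 2·16.8·815.8/(473·943) = 0.06145 s.
t = 85.4/943 + 0.06145 = 0.15202 s.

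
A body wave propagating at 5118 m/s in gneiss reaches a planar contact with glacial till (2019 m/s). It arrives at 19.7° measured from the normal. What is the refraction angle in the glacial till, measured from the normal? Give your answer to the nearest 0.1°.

7.6°

Snell's law: sin θ₂ = (V₂/V₁)·sin θ₁ = (2019/5118)·sin 19.7° = 0.1330.
θ₂ = sin⁻¹(0.1330) = 7.64° (from vertical).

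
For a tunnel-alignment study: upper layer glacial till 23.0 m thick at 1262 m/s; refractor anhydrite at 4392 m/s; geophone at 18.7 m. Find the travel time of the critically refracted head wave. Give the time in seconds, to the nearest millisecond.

θ_c = arcsin(V₁/V₂) = arcsin(1262/4392) = 16.70°, cos θ_c = 0.9578.
Intercept time tᵢ = 2h cos θ_c / V₁ = 2·23.0·0.9578/1262 = 0.03491 s.
t = x/V₂ + tᵢ = 18.7/4392 + 0.03491 = 0.03917 s.

0.039 s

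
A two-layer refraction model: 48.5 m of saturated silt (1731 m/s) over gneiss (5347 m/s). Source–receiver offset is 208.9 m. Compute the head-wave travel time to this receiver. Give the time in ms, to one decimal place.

θ_c = arcsin(V₁/V₂) = arcsin(1731/5347) = 18.89°, cos θ_c = 0.9461.
Intercept time tᵢ = 2h cos θ_c / V₁ = 2·48.5·0.9461/1731 = 0.05302 s.
t = x/V₂ + tᵢ = 208.9/5347 + 0.05302 = 0.09209 s.

92.1 ms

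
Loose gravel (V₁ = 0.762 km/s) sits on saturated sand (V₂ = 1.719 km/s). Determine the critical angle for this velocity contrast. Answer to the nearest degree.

26°

At critical incidence the refracted ray runs along the interface (θ₂ = 90°), so sin θ_c = V₁/V₂.
θ_c = arcsin(0.762/1.719) = arcsin 0.4433 = 26.31°.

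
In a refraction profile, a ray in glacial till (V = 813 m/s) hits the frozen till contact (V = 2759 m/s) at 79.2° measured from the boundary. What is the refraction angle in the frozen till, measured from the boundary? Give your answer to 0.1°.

50.5°

Angle from the normal: 90° − 79.2° = 10.8°.
Snell's law: sin θ₂ = (V₂/V₁)·sin θ₁ = (2759/813)·sin 10.8° = 0.6359.
θ₂ = arcsin 0.6359 = 39.49° from the normal.
From the interface: 90° − 39.49° = 50.51°.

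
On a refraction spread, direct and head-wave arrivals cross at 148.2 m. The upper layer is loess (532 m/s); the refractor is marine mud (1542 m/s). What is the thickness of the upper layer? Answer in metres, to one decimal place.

x_cross = 2h·√((V₂+V₁)/(V₂−V₁)) → h = x_cross / (2·√((V₂+V₁)/(V₂−V₁))).
√((V₂+V₁)/(V₂−V₁)) = √((1542+532)/(1542−532)) = 1.4330.
h = 148.2 / (2·1.4330) = 51.71 m.

51.7 m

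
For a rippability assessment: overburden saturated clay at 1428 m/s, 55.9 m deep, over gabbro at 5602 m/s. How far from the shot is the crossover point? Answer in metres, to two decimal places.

x_cross = 2h·√((V₂+V₁)/(V₂−V₁)).
(V₂+V₁)/(V₂−V₁) = (5602+1428)/(5602−1428) = 1.6842; √ = 1.2978.
x_cross = 2·55.9·1.2978 = 145.09 m.

145.09 m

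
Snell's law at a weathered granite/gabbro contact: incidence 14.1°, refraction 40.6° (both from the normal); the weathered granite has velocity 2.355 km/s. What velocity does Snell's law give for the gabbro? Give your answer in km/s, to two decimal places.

6.29 km/s

Snell's law: sin 14.1°/V₁ = sin 40.6°/V₂.
V₂ = V₁·sin 40.6°/sin 14.1° = 2.355 × 2.6713 = 6.29 km/s.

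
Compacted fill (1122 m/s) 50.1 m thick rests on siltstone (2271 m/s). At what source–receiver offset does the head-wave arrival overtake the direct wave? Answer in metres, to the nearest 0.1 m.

172.2 m

θ_c = arcsin(1122/2271) = 29.61°, so cos θ_c = 0.8694 and tᵢ = 2h cos θ_c/V₁ = 0.0776 s.
At crossover x/V₁ = x/V₂ + tᵢ ⇒ x = tᵢ/(1/V₁ − 1/V₂) = 0.07764/(8.9127e-04 − 4.4033e-04) = 172.19 m.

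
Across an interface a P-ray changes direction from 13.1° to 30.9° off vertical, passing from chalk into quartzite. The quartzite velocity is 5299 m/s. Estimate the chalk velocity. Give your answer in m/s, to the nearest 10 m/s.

2340 m/s

sin 13.1° = 0.2267; sin 30.9° = 0.5135.
V₁ = V₂·(sin θ₁/sin θ₂) = 5299·(0.2267/0.5135) = 2338.71 m/s.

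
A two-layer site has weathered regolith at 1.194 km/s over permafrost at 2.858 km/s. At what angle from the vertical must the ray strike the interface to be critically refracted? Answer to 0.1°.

Critical incidence: sin θ_c = V₁/V₂ = 1.194/2.858 = 0.4178.
θ_c = arcsin 0.4178 = 24.69°.

24.7°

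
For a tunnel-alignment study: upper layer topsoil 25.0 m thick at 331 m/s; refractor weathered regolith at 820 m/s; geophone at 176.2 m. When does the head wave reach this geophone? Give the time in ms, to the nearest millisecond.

θ_c = arcsin(V₁/V₂) = arcsin(331/820) = 23.81°, cos θ_c = 0.9149.
Intercept time tᵢ = 2h cos θ_c / V₁ = 2·25.0·0.9149/331 = 0.13820 s.
t = x/V₂ + tᵢ = 176.2/820 + 0.13820 = 0.35308 s.

353 ms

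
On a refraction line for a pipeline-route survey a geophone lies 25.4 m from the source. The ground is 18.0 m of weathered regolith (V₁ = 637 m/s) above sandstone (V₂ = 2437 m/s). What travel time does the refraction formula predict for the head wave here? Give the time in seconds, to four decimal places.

0.0650 s

t = x/V₂ + 2h·√(V₂²−V₁²)/(V₁V₂).
√(V₂²−V₁²) = √(2437²−637²) = 2352.3 m/s; delay term = 2·18.0·2352.3/(637·2437) = 0.05455 s.
t = 25.4/2437 + 0.05455 = 0.06497 s.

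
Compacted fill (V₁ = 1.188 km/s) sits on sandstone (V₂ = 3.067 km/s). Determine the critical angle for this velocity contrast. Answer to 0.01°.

Critical incidence: sin θ_c = V₁/V₂ = 1.188/3.067 = 0.3873.
θ_c = arcsin 0.3873 = 22.79°.

22.79°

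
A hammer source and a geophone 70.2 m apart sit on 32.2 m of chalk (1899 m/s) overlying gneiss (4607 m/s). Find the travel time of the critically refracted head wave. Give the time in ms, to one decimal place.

46.1 ms

t = x/V₂ + 2h·√(V₂²−V₁²)/(V₁V₂).
√(V₂²−V₁²) = √(4607²−1899²) = 4197.4 m/s; delay term = 2·32.2·4197.4/(1899·4607) = 0.03090 s.
t = 70.2/4607 + 0.03090 = 0.04614 s.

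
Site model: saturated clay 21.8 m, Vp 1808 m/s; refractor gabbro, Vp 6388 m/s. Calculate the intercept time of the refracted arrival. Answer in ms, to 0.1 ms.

θ_c = arcsin(V₁/V₂) = arcsin(1808/6388) = 16.44°; cos θ_c = 0.9591.
tᵢ = 2h·cos θ_c / V₁ = 2·21.8·0.9591 / 1808 = 0.02313 s.

23.1 ms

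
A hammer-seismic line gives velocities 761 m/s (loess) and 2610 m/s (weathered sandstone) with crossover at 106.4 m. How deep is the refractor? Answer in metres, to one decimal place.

x_cross = 2h·√((V₂+V₁)/(V₂−V₁)) → h = x_cross / (2·√((V₂+V₁)/(V₂−V₁))).
√((V₂+V₁)/(V₂−V₁)) = √((2610+761)/(2610−761)) = 1.3502.
h = 106.4 / (2·1.3502) = 39.40 m.

39.4 m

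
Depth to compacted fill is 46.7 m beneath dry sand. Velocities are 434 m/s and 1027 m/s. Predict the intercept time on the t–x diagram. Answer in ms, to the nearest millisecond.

195 ms

tᵢ = 2h·√(V₂²−V₁²)/(V₁V₂).
√(V₂²−V₁²) = √(1027²−434²) = 930.8 m/s.
tᵢ = 2·46.7·930.8/(434·1027) = 0.19505 s.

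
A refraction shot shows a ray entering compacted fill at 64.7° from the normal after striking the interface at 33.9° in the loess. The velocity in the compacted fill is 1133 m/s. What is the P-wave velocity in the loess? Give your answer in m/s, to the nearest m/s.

Snell's law: sin 33.9°/V₁ = sin 64.7°/V₂.
V₁ = V₂·sin 33.9°/sin 64.7° = 1133 × 0.6169 = 698.97 m/s.

699 m/s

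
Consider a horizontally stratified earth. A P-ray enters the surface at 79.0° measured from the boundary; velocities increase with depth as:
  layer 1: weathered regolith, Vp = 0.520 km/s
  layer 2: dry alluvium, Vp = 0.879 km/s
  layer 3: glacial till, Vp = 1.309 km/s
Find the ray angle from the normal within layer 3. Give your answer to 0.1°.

From the normal: θ₁ = 90° − 79.0° = 11.0°.
Ray parameter p = sin 11.0° / 0.520 = 3.6694e-01 s/km.
sin θ_3 = p·V_3 = 3.6694e-01 × 1.309 = 0.4803.
θ_3 = arcsin 0.4803 = 28.71°.

28.7°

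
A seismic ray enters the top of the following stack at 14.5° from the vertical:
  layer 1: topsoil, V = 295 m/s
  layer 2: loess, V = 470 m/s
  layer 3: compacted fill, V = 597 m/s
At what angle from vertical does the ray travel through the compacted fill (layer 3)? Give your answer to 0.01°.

Snell's law across each interface conserves sin θ / V, so sin θ_3 = V_3·sin θ₁/V₁.
sin θ_3 = 597 × sin 14.5° / 295 = 0.5067.
θ_3 = 30.44° from the vertical.

30.44°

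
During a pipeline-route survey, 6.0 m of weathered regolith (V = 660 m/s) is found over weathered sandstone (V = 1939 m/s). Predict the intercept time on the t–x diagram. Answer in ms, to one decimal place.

17.1 ms

tᵢ = 2h·√(V₂²−V₁²)/(V₁V₂).
√(V₂²−V₁²) = √(1939²−660²) = 1823.2 m/s.
tᵢ = 2·6.0·1823.2/(660·1939) = 0.01710 s.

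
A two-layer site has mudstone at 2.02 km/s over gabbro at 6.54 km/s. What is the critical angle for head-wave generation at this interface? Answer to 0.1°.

At critical incidence the refracted ray runs along the interface (θ₂ = 90°), so sin θ_c = V₁/V₂.
θ_c = arcsin(2.02/6.54) = arcsin 0.3089 = 17.99°.

18.0°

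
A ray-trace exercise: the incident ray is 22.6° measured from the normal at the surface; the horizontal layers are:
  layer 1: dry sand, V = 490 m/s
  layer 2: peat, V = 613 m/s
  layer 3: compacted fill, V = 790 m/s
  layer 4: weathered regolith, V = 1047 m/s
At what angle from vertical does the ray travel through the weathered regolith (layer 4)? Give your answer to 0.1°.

Snell's law across each interface conserves sin θ / V, so sin θ_4 = V_4·sin θ₁/V₁.
sin θ_4 = 1047 × sin 22.6° / 490 = 0.8211.
θ_4 = 55.20° from the vertical.

55.2°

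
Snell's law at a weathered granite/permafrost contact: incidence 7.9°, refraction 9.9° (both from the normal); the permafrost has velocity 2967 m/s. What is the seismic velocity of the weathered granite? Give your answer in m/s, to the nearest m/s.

Snell's law: sin 7.9°/V₁ = sin 9.9°/V₂.
V₁ = V₂·sin 7.9°/sin 9.9° = 2967 × 0.7994 = 2371.90 m/s.

2372 m/s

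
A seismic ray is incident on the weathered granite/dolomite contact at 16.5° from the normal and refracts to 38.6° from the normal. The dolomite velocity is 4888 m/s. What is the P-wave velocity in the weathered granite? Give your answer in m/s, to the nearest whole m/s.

2225 m/s

Snell's law: sin 16.5°/V₁ = sin 38.6°/V₂.
V₁ = V₂·sin 16.5°/sin 38.6° = 4888 × 0.4552 = 2225.22 m/s.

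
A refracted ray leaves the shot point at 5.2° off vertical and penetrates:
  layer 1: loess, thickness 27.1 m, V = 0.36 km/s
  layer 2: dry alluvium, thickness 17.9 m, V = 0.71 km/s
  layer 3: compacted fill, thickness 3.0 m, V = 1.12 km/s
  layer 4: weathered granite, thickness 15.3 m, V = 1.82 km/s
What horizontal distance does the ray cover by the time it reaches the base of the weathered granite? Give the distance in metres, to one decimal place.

14.5 m

Apply Snell's law at each interface; in layer i the horizontal offset is hᵢ·tan θᵢ.
Layer 1: θ = 5.20°; offset = 27.1·tan 5.20° = 2.466 m.
Layer 2: sin θ = 0.71·sin 5.2°/0.36 = 0.1787, θ = 10.30°; offset = 17.9·tan 10.30° = 3.252 m.
Layer 3: sin θ = 1.12·sin 5.2°/0.36 = 0.2820, θ = 16.38°; offset = 3.0·tan 16.38° = 0.882 m.
Layer 4: sin θ = 1.82·sin 5.2°/0.36 = 0.4582, θ = 27.27°; offset = 15.3·tan 27.27° = 7.887 m.
Summing the layer offsets gives 14.487 m.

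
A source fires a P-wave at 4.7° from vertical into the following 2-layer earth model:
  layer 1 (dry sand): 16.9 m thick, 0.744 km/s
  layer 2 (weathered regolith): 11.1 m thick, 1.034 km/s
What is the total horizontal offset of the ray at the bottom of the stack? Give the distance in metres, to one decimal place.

2.7 m

Apply Snell's law at each interface; in layer i the horizontal offset is hᵢ·tan θᵢ.
Layer 1: θ = 4.70°; offset = 16.9·tan 4.70° = 1.389 m.
Layer 2: sin θ = 1.034·sin 4.7°/0.744 = 0.1139, θ = 6.54°; offset = 11.1·tan 6.54° = 1.272 m.
Total horizontal offset = 2.662 m.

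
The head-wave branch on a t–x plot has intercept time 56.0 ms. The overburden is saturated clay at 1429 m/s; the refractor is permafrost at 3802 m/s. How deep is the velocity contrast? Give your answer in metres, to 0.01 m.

43.18 m

h = tᵢ·V₁·V₂ / (2·√(V₂²−V₁²)).
√(V₂²−V₁²) = √(3802² − 1429²) = 3523.2 m/s.
h = 0.056 s × 1429 × 3802 / (2 × 3523.2) = 43.18 m.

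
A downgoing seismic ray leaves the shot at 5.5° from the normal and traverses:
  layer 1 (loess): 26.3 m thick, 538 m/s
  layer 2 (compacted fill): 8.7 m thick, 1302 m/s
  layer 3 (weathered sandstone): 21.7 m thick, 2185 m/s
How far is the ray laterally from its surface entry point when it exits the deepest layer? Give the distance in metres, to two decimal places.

Apply Snell's law at each interface; in layer i the horizontal offset is hᵢ·tan θᵢ.
Layer 1: θ = 5.50°; offset = 26.3·tan 5.50° = 2.5324 m.
Layer 2: sin θ = 1302·sin 5.5°/538 = 0.2320, θ = 13.41°; offset = 8.7·tan 13.41° = 2.0746 m.
Layer 3: sin θ = 2185·sin 5.5°/538 = 0.3893, θ = 22.91°; offset = 21.7·tan 22.91° = 9.1703 m.
Total horizontal offset = 13.7773 m.

13.78 m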